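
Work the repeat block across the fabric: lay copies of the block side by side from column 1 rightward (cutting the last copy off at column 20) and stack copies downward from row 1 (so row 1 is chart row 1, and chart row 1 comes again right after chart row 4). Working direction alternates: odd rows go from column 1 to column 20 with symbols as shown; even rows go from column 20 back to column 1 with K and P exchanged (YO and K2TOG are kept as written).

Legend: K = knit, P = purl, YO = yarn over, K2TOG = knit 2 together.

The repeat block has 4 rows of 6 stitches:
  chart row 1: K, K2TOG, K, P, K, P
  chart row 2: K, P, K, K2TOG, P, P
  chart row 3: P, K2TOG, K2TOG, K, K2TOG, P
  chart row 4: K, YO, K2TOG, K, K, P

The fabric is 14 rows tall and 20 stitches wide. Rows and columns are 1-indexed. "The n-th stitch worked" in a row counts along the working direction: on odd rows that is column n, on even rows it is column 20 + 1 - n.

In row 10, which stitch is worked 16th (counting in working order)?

Row 10 uses chart row ((10-1) mod 4)+1 = 2. Row 10 is even, so WS.
Chart row 2 tiled across columns 1-20: K P K K2TOG P P K P K K2TOG P P K P K K2TOG P P K P
WS row: flip the tiled sequence (start at column 20) and apply K<->P; YO and K2TOG stay.
Row 10 as worked: K P K K K2TOG P K P K K K2TOG P K P K K K2TOG P K P
Stitch 16 in working order -> K

Stitch:
K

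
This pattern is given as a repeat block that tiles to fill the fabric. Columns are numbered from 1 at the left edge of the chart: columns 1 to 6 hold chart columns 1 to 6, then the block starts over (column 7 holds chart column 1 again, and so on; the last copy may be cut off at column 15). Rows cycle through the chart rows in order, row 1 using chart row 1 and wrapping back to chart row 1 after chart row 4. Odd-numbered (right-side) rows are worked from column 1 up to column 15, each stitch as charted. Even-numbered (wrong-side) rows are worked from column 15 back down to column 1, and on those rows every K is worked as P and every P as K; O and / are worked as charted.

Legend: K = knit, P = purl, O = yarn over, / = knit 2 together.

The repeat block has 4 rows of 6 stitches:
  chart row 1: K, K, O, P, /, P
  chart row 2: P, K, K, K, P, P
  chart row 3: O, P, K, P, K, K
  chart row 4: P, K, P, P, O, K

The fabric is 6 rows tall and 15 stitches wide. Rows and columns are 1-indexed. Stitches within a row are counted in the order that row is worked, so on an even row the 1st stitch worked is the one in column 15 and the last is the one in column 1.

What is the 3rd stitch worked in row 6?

Row 6: (6-1) mod 4 = 1, so use chart row 2. Even row -> WS.
Chart row 2 tiled across columns 1-15: P K K K P P P K K K P P P K K
WS row: flip the tiled sequence (start at column 15) and apply K<->P; O and / stay.
Row 6 as worked: P P K K K P P P K K K P P P K
Counting 3 along the worked row gives K.

== STITCH ==
K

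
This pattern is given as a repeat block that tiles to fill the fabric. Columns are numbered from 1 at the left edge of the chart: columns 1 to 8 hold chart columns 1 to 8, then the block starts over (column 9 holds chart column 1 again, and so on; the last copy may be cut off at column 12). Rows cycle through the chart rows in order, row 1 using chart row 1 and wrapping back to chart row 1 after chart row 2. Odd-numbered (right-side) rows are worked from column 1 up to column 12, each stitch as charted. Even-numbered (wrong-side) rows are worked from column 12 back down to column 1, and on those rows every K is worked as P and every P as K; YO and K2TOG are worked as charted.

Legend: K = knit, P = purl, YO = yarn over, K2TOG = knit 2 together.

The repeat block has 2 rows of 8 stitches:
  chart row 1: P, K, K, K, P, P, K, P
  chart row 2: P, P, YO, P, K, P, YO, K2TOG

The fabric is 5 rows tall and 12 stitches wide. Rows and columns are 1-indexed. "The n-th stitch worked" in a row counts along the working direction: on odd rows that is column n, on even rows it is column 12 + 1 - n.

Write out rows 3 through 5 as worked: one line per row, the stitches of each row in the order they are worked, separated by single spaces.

Row 3: chart row 1, RS - tile across columns 1-12 and work as-is.
Row 4: chart row 2, WS - tiled (columns 1-12): P P YO P K P YO K2TOG P P YO P; work from column 12 back to 1 with K<->P swapped.
Row 5: chart row 1, RS - tile across columns 1-12 and work as-is.

== ROWS AS WORKED ==
P K K K P P K P P K K K
K YO K K K2TOG YO K P K YO K K
P K K K P P K P P K K K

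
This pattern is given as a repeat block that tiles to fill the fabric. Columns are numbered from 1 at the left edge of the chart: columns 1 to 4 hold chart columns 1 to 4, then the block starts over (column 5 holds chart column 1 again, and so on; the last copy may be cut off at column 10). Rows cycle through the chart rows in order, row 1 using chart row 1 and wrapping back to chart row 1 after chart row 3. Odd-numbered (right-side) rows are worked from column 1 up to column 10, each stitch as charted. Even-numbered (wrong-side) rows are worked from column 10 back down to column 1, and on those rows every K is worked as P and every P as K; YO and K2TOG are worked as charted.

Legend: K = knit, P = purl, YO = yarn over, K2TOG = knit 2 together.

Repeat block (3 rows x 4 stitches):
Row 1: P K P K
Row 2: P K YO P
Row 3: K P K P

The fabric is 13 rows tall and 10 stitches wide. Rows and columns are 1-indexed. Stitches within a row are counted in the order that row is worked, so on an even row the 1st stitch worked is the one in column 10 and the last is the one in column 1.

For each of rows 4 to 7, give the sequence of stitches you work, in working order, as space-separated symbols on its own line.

Row 4: chart row 1, WS - tiled (columns 1-10): P K P K P K P K P K; work from column 10 back to 1 with K<->P swapped.
Row 5: chart row 2, RS - tile across columns 1-10 and work as-is.
Row 6: chart row 3, WS - tiled (columns 1-10): K P K P K P K P K P; work from column 10 back to 1 with K<->P swapped.
Row 7: chart row 1, RS - tile across columns 1-10 and work as-is.

== ROWS AS WORKED ==
P K P K P K P K P K
P K YO P P K YO P P K
K P K P K P K P K P
P K P K P K P K P K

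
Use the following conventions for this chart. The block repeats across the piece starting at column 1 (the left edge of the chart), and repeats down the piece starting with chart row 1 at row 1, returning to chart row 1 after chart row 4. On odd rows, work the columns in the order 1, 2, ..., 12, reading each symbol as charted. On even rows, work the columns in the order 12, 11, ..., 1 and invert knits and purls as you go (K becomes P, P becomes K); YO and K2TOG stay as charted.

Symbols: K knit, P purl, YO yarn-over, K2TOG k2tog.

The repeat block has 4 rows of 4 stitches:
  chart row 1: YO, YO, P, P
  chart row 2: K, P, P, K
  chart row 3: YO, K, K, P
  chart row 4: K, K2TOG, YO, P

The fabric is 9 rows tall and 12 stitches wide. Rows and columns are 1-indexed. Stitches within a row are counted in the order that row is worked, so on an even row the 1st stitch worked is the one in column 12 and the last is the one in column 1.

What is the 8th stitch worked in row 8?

== STITCH ==
P

Derivation:
Row 8 uses chart row ((8-1) mod 4)+1 = 4. Row 8 is even, so WS.
Chart row 4 tiled across columns 1-12: K K2TOG YO P K K2TOG YO P K K2TOG YO P
Wrong side: read the tiled row from column 12 down to 1 and exchange K with P (leave YO, K2TOG).
Row 8 as worked: K YO K2TOG P K YO K2TOG P K YO K2TOG P
Counting 8 along the worked row gives P.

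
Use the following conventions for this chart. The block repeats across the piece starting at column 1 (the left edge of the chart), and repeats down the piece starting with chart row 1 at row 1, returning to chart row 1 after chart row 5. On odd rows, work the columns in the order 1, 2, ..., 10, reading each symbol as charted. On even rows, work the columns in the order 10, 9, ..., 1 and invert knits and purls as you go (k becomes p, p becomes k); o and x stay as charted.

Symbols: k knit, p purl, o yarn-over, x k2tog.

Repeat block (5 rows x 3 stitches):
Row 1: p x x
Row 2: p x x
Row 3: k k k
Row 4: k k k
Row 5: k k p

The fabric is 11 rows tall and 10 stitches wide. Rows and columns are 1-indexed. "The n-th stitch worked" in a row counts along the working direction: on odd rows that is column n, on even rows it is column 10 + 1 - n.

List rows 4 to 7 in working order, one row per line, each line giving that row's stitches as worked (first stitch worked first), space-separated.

Rows as worked:
p p p p p p p p p p
k k p k k p k k p k
k x x k x x k x x k
p x x p x x p x x p

Derivation:
Row 4: chart row 4, WS - tiled (columns 1-10): k k k k k k k k k k; work from column 10 back to 1 with k<->p swapped.
Row 5: chart row 5, RS - tile across columns 1-10 and work as-is.
Row 6: chart row 1, WS - tiled (columns 1-10): p x x p x x p x x p; work from column 10 back to 1 with k<->p swapped.
Row 7: chart row 2, RS - tile across columns 1-10 and work as-is.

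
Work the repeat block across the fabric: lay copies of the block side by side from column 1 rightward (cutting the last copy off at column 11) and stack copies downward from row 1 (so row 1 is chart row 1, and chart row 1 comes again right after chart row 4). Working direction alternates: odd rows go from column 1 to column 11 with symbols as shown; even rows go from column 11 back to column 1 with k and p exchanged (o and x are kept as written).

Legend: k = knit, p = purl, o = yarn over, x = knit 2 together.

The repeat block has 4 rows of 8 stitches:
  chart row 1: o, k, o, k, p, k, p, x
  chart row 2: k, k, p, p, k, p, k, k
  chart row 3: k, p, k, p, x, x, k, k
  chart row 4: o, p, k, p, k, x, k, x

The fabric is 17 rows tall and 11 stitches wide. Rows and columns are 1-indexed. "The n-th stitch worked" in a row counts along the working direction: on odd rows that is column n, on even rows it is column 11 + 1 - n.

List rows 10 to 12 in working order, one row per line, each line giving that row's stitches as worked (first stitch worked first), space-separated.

Row 10: chart row 2, WS - tiled (columns 1-11): k k p p k p k k k k p; work from column 11 back to 1 with k<->p swapped.
Row 11: chart row 3, RS - tile across columns 1-11 and work as-is.
Row 12: chart row 4, WS - tiled (columns 1-11): o p k p k x k x o p k; work from column 11 back to 1 with k<->p swapped.

Result:
k p p p p k p k k p p
k p k p x x k k k p k
p k o x p x p k p k o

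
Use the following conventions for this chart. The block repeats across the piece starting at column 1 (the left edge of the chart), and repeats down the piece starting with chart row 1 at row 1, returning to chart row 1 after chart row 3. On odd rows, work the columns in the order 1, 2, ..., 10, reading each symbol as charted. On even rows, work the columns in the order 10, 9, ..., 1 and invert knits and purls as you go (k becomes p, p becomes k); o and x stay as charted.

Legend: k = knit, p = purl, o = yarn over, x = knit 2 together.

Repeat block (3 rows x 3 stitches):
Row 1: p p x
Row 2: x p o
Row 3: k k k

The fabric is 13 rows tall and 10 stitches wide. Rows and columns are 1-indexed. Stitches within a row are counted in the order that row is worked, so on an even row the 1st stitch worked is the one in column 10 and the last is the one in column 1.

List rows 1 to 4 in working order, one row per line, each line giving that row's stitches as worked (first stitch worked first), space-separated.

Result:
p p x p p x p p x p
x o k x o k x o k x
k k k k k k k k k k
k x k k x k k x k k

Derivation:
Row 1: chart row 1, RS - tile across columns 1-10 and work as-is.
Row 2: chart row 2, WS - tiled (columns 1-10): x p o x p o x p o x; work from column 10 back to 1 with k<->p swapped.
Row 3: chart row 3, RS - tile across columns 1-10 and work as-is.
Row 4: chart row 1, WS - tiled (columns 1-10): p p x p p x p p x p; work from column 10 back to 1 with k<->p swapped.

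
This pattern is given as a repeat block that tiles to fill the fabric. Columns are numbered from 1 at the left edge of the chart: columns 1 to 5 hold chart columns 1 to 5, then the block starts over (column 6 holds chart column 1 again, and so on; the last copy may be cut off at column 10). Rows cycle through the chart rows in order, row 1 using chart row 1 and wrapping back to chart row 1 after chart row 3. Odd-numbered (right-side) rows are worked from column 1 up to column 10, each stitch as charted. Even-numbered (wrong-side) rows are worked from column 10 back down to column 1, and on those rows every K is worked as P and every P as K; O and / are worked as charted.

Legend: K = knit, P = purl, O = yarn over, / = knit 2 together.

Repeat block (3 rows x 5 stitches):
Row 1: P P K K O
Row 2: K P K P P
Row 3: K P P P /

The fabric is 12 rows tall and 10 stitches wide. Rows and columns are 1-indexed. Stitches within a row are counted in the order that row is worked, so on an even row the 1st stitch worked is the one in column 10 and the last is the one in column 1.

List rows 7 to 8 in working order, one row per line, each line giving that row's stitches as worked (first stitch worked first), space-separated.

Row 7: chart row 1, RS - tile across columns 1-10 and work as-is.
Row 8: chart row 2, WS - tiled (columns 1-10): K P K P P K P K P P; work from column 10 back to 1 with K<->P swapped.

Rows as worked:
P P K K O P P K K O
K K P K P K K P K P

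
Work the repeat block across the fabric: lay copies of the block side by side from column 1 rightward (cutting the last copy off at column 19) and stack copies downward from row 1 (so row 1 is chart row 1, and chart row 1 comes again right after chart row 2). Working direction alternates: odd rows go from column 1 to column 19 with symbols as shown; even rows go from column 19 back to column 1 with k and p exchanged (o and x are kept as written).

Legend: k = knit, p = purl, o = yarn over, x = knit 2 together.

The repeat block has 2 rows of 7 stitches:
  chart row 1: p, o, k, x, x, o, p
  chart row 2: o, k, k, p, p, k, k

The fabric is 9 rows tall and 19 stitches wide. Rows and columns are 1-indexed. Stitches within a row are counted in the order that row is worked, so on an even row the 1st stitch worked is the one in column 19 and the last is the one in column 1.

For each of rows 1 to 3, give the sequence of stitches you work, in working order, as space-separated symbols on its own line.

Row 1: chart row 1, RS - tile across columns 1-19 and work as-is.
Row 2: chart row 2, WS - tiled (columns 1-19): o k k p p k k o k k p p k k o k k p p; work from column 19 back to 1 with k<->p swapped.
Row 3: chart row 1, RS - tile across columns 1-19 and work as-is.

Result:
p o k x x o p p o k x x o p p o k x x
k k p p o p p k k p p o p p k k p p o
p o k x x o p p o k x x o p p o k x x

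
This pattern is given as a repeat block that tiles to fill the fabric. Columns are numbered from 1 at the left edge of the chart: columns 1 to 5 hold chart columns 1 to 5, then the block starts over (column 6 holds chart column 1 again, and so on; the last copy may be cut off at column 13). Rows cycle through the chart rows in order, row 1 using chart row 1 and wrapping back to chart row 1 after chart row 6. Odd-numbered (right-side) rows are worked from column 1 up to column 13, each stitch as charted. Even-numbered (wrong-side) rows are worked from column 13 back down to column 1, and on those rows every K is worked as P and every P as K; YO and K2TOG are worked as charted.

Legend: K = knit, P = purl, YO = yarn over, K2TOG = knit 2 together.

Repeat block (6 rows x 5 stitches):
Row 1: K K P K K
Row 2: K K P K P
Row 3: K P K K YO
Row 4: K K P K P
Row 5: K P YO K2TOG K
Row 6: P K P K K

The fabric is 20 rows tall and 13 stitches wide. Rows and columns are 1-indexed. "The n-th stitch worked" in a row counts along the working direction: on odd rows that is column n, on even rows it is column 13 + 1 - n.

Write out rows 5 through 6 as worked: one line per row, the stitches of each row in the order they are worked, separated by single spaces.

Row 5: chart row 5, RS - tile across columns 1-13 and work as-is.
Row 6: chart row 6, WS - tiled (columns 1-13): P K P K K P K P K K P K P; work from column 13 back to 1 with K<->P swapped.

Result:
K P YO K2TOG K K P YO K2TOG K K P YO
K P K P P K P K P P K P K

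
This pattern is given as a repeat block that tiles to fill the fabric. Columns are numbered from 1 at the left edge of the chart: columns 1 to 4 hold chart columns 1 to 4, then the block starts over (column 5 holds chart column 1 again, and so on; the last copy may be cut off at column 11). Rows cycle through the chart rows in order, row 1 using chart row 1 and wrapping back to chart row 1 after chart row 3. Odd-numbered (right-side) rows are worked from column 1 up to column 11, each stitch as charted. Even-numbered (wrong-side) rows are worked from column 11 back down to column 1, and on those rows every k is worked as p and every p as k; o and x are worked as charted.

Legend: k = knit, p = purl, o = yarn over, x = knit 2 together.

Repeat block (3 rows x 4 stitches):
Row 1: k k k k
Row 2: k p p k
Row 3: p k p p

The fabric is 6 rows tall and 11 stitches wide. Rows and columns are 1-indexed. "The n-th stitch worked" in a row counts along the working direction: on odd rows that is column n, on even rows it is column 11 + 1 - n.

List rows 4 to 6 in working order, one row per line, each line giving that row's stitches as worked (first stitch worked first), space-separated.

Rows as worked:
p p p p p p p p p p p
k p p k k p p k k p p
k p k k k p k k k p k

Derivation:
Row 4: chart row 1, WS - tiled (columns 1-11): k k k k k k k k k k k; work from column 11 back to 1 with k<->p swapped.
Row 5: chart row 2, RS - tile across columns 1-11 and work as-is.
Row 6: chart row 3, WS - tiled (columns 1-11): p k p p p k p p p k p; work from column 11 back to 1 with k<->p swapped.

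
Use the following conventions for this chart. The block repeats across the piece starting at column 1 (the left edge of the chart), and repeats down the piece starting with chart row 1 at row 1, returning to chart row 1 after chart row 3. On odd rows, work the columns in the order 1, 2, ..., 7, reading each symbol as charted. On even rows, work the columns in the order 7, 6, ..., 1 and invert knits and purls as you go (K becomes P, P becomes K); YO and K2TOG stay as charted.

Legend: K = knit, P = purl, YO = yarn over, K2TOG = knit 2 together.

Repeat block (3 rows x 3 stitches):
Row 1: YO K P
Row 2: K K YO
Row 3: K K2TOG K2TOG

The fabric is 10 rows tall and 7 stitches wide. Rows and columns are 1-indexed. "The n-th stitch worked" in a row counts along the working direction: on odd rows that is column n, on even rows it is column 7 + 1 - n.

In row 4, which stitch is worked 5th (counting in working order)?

Row 4 uses chart row ((4-1) mod 3)+1 = 1. Row 4 is even, so WS.
Chart row 1 tiled across columns 1-7: YO K P YO K P YO
WS: work from column 7 back to column 1 (reverse the tiled row), swapping K<->P (YO and K2TOG unchanged).
Row 4 as worked: YO K P YO K P YO
Counting 5 along the worked row gives K.

== STITCH ==
K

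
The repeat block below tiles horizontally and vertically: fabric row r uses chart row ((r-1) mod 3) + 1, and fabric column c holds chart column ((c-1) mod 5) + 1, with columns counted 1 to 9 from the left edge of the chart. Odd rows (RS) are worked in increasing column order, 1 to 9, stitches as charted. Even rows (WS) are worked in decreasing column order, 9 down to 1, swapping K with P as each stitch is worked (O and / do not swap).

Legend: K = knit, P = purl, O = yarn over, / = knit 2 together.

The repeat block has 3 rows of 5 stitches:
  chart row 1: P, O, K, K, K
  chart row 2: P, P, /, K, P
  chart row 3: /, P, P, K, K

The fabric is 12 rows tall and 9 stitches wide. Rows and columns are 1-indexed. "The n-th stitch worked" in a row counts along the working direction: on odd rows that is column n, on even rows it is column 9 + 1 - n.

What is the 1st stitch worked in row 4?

Result:
P

Derivation:
Row 4 uses chart row ((4-1) mod 3)+1 = 1. Row 4 is even, so WS.
Chart row 1 tiled across columns 1-9: P O K K K P O K K
Wrong side: read the tiled row from column 9 down to 1 and exchange K with P (leave O, /).
Row 4 as worked: P P O K P P P O K
Stitch 1 in working order -> P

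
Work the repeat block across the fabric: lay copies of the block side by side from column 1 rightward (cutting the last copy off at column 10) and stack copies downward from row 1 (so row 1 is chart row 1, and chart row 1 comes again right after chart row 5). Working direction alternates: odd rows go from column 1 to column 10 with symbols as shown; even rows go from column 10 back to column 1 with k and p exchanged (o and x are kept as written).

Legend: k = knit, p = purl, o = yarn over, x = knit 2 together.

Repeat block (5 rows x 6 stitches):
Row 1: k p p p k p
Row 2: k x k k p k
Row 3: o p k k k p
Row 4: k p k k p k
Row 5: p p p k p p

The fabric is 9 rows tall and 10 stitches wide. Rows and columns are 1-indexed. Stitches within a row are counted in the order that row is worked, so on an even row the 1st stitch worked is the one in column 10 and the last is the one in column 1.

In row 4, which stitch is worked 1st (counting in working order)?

For row 4: chart row = ((4-1) mod 5) + 1 = 4; this is a WS (even) row.
Chart row 4 tiled across columns 1-10: k p k k p k k p k k
WS row: flip the tiled sequence (start at column 10) and apply k<->p; o and x stay.
Row 4 as worked: p p k p p k p p k p
The 1st stitch worked is p.

== STITCH ==
p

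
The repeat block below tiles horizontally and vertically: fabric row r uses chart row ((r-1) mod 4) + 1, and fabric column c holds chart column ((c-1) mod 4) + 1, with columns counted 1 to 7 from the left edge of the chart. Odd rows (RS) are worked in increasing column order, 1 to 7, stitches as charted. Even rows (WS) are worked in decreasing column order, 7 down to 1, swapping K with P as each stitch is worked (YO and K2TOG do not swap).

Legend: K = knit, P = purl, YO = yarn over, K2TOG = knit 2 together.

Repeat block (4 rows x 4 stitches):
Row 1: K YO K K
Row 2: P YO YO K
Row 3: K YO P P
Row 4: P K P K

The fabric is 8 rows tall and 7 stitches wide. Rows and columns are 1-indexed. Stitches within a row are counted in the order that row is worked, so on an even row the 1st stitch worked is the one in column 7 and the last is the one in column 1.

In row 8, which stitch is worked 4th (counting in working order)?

Result:
P

Derivation:
For row 8: chart row = ((8-1) mod 4) + 1 = 4; this is a WS (even) row.
Chart row 4 tiled across columns 1-7: P K P K P K P
WS: work from column 7 back to column 1 (reverse the tiled row), swapping K<->P (YO and K2TOG unchanged).
Row 8 as worked: K P K P K P K
The 4th stitch worked is P.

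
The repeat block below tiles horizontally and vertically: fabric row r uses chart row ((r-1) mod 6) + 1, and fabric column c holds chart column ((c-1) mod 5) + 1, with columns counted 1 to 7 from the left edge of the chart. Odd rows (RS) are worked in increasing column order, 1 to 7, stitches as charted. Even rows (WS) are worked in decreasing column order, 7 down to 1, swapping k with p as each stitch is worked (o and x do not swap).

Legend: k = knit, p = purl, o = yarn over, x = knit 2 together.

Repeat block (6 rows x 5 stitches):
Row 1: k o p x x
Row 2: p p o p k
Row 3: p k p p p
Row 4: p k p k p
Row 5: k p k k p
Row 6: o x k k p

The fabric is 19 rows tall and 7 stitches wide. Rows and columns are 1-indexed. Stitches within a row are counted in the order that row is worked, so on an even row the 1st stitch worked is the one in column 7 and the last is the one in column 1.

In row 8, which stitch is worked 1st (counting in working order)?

For row 8: chart row = ((8-1) mod 6) + 1 = 2; this is a WS (even) row.
Chart row 2 tiled across columns 1-7: p p o p k p p
Wrong side: read the tiled row from column 7 down to 1 and exchange k with p (leave o, x).
Row 8 as worked: k k p k o k k
Counting 1 along the worked row gives k.

Result:
k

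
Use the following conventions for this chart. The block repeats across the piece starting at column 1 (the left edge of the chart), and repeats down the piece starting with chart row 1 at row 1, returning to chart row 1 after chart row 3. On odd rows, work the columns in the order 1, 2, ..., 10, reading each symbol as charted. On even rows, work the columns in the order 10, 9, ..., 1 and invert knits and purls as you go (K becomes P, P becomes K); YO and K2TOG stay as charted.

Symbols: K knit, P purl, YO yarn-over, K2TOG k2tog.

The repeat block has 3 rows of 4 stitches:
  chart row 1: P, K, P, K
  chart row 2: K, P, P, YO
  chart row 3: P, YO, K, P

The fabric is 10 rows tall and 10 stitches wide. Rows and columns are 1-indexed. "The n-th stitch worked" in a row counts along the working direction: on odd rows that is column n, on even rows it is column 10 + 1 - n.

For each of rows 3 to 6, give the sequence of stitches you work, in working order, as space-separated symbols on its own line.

Rows as worked:
P YO K P P YO K P P YO
P K P K P K P K P K
K P P YO K P P YO K P
YO K K P YO K K P YO K

Derivation:
Row 3: chart row 3, RS - tile across columns 1-10 and work as-is.
Row 4: chart row 1, WS - tiled (columns 1-10): P K P K P K P K P K; work from column 10 back to 1 with K<->P swapped.
Row 5: chart row 2, RS - tile across columns 1-10 and work as-is.
Row 6: chart row 3, WS - tiled (columns 1-10): P YO K P P YO K P P YO; work from column 10 back to 1 with K<->P swapped.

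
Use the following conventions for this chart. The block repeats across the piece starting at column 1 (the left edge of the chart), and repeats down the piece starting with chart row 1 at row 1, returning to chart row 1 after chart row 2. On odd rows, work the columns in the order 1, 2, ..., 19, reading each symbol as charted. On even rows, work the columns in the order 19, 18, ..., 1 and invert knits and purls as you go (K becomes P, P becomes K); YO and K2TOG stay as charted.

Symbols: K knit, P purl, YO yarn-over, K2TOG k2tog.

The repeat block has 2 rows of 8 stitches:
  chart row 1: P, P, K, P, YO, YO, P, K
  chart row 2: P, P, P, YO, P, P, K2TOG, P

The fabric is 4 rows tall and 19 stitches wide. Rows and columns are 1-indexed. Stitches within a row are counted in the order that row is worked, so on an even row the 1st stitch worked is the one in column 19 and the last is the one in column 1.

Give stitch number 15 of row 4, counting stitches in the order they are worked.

Stitch:
K

Derivation:
Row 4 uses chart row ((4-1) mod 2)+1 = 2. Row 4 is even, so WS.
Chart row 2 tiled across columns 1-19: P P P YO P P K2TOG P P P P YO P P K2TOG P P P P
Wrong side: read the tiled row from column 19 down to 1 and exchange K with P (leave YO, K2TOG).
Row 4 as worked: K K K K K2TOG K K YO K K K K K2TOG K K YO K K K
Counting 15 along the worked row gives K.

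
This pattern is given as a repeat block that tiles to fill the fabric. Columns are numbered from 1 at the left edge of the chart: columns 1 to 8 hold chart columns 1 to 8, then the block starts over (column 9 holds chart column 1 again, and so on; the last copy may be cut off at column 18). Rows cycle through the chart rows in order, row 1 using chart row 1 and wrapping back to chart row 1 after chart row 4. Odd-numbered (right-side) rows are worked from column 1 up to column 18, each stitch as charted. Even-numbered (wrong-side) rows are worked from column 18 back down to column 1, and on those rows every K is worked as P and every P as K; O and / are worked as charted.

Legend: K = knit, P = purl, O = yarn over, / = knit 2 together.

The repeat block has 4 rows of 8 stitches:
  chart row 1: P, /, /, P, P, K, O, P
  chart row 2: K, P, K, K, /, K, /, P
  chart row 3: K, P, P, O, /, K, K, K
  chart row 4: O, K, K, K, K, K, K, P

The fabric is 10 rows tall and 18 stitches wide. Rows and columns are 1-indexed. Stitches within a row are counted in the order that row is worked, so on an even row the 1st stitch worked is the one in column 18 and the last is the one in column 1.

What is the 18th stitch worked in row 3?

Row 3: (3-1) mod 4 = 2, so use chart row 3. Odd row -> RS.
Chart row 3 tiled across columns 1-18: K P P O / K K K K P P O / K K K K P
RS: work column 1 to column 18, symbols as charted — the tiled row is the row as worked.
The 18th stitch worked is P.

Stitch:
P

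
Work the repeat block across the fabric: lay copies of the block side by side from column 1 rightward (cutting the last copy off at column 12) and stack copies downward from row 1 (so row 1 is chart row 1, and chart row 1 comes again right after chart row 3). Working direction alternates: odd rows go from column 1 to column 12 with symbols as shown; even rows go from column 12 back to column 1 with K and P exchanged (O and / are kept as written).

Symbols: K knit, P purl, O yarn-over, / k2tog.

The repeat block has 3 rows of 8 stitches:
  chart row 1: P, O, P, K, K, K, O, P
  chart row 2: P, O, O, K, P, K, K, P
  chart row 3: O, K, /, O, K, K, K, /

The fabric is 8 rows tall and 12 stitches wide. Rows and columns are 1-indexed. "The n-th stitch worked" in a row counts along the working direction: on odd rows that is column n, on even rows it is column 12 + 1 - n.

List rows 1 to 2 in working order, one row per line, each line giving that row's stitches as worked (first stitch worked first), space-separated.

== ROWS AS WORKED ==
P O P K K K O P P O P K
P O O K K P P K P O O K

Derivation:
Row 1: chart row 1, RS - tile across columns 1-12 and work as-is.
Row 2: chart row 2, WS - tiled (columns 1-12): P O O K P K K P P O O K; work from column 12 back to 1 with K<->P swapped.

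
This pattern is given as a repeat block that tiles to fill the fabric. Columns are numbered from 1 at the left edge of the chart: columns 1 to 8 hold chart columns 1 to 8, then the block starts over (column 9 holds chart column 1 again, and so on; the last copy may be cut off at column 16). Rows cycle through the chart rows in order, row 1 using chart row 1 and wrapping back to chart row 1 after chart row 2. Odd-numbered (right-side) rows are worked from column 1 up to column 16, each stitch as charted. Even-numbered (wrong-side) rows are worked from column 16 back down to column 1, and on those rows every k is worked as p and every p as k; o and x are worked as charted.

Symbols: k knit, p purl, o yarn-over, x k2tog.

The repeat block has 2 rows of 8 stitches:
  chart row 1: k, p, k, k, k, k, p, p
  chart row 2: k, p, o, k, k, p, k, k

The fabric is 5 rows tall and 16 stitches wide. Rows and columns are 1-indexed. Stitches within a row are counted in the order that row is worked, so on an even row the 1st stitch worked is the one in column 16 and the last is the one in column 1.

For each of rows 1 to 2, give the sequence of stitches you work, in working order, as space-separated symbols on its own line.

== ROWS AS WORKED ==
k p k k k k p p k p k k k k p p
p p k p p o k p p p k p p o k p

Derivation:
Row 1: chart row 1, RS - tile across columns 1-16 and work as-is.
Row 2: chart row 2, WS - tiled (columns 1-16): k p o k k p k k k p o k k p k k; work from column 16 back to 1 with k<->p swapped.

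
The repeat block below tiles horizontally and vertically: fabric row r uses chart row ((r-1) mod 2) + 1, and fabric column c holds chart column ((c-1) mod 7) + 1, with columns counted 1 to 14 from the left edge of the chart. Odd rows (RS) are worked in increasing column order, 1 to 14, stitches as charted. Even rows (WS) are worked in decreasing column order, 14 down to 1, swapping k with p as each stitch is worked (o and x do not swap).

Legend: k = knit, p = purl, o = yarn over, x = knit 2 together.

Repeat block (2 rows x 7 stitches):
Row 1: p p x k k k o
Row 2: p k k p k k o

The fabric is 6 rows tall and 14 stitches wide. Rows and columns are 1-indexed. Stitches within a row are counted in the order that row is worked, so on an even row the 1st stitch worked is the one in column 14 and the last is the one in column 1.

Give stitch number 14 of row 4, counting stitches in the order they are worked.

== STITCH ==
k

Derivation:
Row 4 uses chart row ((4-1) mod 2)+1 = 2. Row 4 is even, so WS.
Chart row 2 tiled across columns 1-14: p k k p k k o p k k p k k o
WS row: flip the tiled sequence (start at column 14) and apply k<->p; o and x stay.
Row 4 as worked: o p p k p p k o p p k p p k
The 14th stitch worked is k.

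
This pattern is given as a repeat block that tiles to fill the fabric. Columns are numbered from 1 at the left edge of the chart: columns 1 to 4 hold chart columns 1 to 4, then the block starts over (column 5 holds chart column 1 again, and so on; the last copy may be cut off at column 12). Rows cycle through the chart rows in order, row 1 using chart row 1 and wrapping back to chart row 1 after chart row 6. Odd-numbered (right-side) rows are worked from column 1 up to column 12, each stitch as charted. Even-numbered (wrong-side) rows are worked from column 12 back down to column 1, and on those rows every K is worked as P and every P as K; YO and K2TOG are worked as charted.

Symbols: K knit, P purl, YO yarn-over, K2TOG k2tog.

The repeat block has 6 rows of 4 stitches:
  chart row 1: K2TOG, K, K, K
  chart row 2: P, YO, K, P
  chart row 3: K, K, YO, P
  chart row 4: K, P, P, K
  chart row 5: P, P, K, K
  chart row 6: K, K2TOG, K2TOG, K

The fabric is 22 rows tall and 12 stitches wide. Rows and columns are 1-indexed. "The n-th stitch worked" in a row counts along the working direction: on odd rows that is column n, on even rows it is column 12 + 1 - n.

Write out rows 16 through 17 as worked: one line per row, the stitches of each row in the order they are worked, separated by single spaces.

== ROWS AS WORKED ==
P K K P P K K P P K K P
P P K K P P K K P P K K

Derivation:
Row 16: chart row 4, WS - tiled (columns 1-12): K P P K K P P K K P P K; work from column 12 back to 1 with K<->P swapped.
Row 17: chart row 5, RS - tile across columns 1-12 and work as-is.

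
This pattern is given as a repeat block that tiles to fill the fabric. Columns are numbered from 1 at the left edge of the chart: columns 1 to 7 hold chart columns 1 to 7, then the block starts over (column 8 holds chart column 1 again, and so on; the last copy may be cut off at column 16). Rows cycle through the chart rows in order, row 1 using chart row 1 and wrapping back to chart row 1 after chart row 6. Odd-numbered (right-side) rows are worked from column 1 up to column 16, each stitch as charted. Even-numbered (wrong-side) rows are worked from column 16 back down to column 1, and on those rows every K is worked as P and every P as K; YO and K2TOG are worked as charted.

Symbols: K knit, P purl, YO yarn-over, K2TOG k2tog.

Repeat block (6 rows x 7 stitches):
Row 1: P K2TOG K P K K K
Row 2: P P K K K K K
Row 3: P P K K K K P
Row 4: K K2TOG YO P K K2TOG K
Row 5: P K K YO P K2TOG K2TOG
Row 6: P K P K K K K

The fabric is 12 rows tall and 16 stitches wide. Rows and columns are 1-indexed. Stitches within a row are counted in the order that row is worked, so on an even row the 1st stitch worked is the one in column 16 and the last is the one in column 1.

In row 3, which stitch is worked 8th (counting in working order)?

Row 3: (3-1) mod 6 = 2, so use chart row 3. Odd row -> RS.
Chart row 3 tiled across columns 1-16: P P K K K K P P P K K K K P P P
Right side: take the tiled row as-is (worked left to right from column 1).
Counting 8 along the worked row gives P.

Stitch:
P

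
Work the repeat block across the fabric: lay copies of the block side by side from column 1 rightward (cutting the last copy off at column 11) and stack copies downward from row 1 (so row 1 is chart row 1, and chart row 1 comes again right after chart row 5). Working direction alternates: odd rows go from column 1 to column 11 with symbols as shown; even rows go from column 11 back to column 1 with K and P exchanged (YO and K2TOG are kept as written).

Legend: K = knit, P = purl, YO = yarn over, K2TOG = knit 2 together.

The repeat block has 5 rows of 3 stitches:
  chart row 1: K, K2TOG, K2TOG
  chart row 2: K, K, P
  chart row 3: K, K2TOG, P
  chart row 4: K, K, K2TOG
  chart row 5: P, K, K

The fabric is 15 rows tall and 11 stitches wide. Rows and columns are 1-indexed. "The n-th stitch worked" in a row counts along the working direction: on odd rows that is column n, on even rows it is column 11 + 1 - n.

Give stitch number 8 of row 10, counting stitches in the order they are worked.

For row 10: chart row = ((10-1) mod 5) + 1 = 5; this is a WS (even) row.
Chart row 5 tiled across columns 1-11: P K K P K K P K K P K
Wrong side: read the tiled row from column 11 down to 1 and exchange K with P (leave YO, K2TOG).
Row 10 as worked: P K P P K P P K P P K
Stitch 8 in working order -> K

Stitch:
K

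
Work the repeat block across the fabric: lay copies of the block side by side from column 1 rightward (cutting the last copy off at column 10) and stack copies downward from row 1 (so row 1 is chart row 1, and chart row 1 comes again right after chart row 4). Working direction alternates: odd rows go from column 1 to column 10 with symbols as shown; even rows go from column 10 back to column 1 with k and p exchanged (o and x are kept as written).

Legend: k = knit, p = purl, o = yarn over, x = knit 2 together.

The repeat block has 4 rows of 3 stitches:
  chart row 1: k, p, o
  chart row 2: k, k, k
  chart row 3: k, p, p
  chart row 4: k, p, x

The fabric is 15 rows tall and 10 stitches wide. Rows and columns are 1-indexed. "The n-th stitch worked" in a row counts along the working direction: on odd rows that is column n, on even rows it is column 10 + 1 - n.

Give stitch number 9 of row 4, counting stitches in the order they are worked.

Stitch:
k

Derivation:
Row 4 uses chart row ((4-1) mod 4)+1 = 4. Row 4 is even, so WS.
Chart row 4 tiled across columns 1-10: k p x k p x k p x k
Wrong side: read the tiled row from column 10 down to 1 and exchange k with p (leave o, x).
Row 4 as worked: p x k p x k p x k p
Stitch 9 in working order -> k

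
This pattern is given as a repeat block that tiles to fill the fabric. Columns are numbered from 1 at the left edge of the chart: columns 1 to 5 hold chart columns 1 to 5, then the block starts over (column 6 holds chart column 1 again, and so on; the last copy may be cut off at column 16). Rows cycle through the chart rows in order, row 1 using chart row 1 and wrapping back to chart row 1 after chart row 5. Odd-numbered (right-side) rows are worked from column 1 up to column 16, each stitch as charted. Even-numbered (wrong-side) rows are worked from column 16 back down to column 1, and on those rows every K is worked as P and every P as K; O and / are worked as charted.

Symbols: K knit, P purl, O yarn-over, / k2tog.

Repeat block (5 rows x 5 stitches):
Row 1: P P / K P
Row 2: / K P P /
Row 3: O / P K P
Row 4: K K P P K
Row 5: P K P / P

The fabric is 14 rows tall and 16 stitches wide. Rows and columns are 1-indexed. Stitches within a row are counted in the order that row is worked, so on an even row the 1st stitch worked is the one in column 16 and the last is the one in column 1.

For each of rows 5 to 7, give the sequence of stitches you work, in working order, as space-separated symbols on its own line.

Rows as worked:
P K P / P P K P / P P K P / P P
K K P / K K K P / K K K P / K K
/ K P P / / K P P / / K P P / /

Derivation:
Row 5: chart row 5, RS - tile across columns 1-16 and work as-is.
Row 6: chart row 1, WS - tiled (columns 1-16): P P / K P P P / K P P P / K P P; work from column 16 back to 1 with K<->P swapped.
Row 7: chart row 2, RS - tile across columns 1-16 and work as-is.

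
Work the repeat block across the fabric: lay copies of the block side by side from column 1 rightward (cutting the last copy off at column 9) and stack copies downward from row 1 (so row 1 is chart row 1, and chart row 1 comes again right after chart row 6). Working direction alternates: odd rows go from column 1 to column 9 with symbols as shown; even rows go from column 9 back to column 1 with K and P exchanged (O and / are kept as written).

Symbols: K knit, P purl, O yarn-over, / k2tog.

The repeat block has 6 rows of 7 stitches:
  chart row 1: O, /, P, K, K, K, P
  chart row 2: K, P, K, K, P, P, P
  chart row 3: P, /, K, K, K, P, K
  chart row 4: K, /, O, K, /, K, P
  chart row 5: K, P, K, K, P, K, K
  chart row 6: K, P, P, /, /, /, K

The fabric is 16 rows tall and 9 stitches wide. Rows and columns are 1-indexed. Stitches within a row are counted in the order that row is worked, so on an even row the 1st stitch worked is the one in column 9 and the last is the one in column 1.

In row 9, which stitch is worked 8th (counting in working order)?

Row 9: (9-1) mod 6 = 2, so use chart row 3. Odd row -> RS.
Chart row 3 tiled across columns 1-9: P / K K K P K P /
RS row: no reversal, no swap; stitch n worked = column n.
Stitch 8 in working order -> P

== STITCH ==
P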